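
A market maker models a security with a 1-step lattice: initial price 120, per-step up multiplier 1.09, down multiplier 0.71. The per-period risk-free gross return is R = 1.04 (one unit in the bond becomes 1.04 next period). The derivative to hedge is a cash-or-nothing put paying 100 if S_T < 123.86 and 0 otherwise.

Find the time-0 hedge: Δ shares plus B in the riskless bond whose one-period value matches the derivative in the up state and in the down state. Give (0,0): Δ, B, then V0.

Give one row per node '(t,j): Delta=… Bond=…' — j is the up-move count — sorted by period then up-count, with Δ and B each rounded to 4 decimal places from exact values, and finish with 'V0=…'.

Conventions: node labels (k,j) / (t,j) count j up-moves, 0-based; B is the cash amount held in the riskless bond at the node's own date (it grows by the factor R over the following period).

Since d<R<u, set p* = (R−d)/(u−d) = 0.8684; price each node as the discounted p*-expectation of its children.
Payoffs at expiry: V(1,0)=100.0000, V(1,1)=0.0000
(0,0): S=120.0000. Δ = (V_up−V_dn)/(S_up−S_dn) = (0.0000−100.0000)/(130.8000−85.2000) = -2.1930. V = [p*·0.0000 + (1−p*)·100.0000]/1.04 = 12.6518. B = V − Δ·S = 275.8097.
Check: Δ(0,0)·S0 + B(0,0) = 12.6518 = V0.

(0,0): Delta=-2.1930 Bond=275.8097
V0=12.6518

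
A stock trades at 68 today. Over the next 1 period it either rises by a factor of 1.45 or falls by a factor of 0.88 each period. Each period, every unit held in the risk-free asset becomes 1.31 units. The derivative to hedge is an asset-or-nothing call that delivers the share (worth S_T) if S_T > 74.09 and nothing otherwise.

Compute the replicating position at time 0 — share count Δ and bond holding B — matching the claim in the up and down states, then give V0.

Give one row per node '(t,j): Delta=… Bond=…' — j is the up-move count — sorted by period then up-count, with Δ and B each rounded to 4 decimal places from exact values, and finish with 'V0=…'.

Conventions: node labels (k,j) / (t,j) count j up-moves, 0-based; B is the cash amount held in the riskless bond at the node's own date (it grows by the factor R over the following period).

(0,0): Delta=2.5439 Bond=-116.2020
V0=56.7805

Since d<R<u, set p* = (R−d)/(u−d) = 0.7544; price each node as the discounted p*-expectation of its children.
Terminal payoffs: V(1,0)=0.0000, V(1,1)=98.6000
Node (0,0) S=68.0000: V=(p*·98.6000+(1−p*)·0.0000)/1.31=56.7805; Δ=(98.6000−0.0000)/(98.6000−59.8400)=2.5439; B=V−Δ·S=-116.2020
Sanity check at the root: Δ(0,0)·S0 + B(0,0) reproduces V0 = 56.7805.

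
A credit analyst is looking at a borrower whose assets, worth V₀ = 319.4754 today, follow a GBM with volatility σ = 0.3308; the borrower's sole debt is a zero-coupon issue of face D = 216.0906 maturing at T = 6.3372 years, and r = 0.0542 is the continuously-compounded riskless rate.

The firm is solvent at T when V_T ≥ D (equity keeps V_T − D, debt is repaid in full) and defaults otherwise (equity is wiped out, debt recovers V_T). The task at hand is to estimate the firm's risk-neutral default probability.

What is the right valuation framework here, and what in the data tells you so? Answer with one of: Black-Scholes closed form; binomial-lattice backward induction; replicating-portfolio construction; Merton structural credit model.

framework: Merton structural credit model

Key observation: a levered firm with one bullet debt due at 6.3372 years is the canonical structural-credit setup: equity is a call on the firm's assets struck at the face value.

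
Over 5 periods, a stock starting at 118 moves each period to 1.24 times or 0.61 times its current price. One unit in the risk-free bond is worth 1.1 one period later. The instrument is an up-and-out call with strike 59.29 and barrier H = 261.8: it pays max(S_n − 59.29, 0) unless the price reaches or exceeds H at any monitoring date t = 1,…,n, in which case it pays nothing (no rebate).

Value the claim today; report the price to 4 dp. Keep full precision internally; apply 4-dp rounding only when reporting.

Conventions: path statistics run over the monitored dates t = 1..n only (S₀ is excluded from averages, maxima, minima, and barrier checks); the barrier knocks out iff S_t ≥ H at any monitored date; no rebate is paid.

price = 25.9206

With p* = (R−d)/(u−d) = 0.7778, sum probability × payoff across the paths and divide by R^5.
Enumerate all 2^5 = 32 price paths (U = up ×1.24, D = down ×0.61); each path with k up-moves has probability p*^k·(1−p*)^(5−k).
DDDDD: M=71.9800, payoff=0.0000, prob=0.000542
UDDDD: M=146.3200, payoff=0.0000, prob=0.001897
DUDDD: M=89.2552, payoff=0.0000, prob=0.001897
UUDDD: M=181.4368, payoff=0.0000, prob=0.006639
DDUDD: M=71.9800, payoff=0.0000, prob=0.001897
UDUDD: M=146.3200, payoff=0.0000, prob=0.006639
DUUDD: M=110.6764, payoff=0.0000, prob=0.006639
UUUDD: M=224.9816, payoff=24.4257, prob=0.023235
DDDUD: M=71.9800, payoff=0.0000, prob=0.001897
UDDUD: M=146.3200, payoff=0.0000, prob=0.006639
DUDUD: M=89.2552, payoff=0.0000, prob=0.006639
UUDUD: M=181.4368, payoff=24.4257, prob=0.023235
DDUUD: M=71.9800, payoff=0.0000, prob=0.006639
UDUUD: M=146.3200, payoff=24.4257, prob=0.023235
DUUUD: M=137.2388, payoff=24.4257, prob=0.023235
UUUUD: M=278.9772, payoff=0.0000, prob=0.081322
DDDDU: M=71.9800, payoff=0.0000, prob=0.001897
UDDDU: M=146.3200, payoff=0.0000, prob=0.006639
DUDDU: M=89.2552, payoff=0.0000, prob=0.006639
UUDDU: M=181.4368, payoff=24.4257, prob=0.023235
DDUDU: M=71.9800, payoff=0.0000, prob=0.006639
UDUDU: M=146.3200, payoff=24.4257, prob=0.023235
DUUDU: M=110.6764, payoff=24.4257, prob=0.023235
UUUDU: M=224.9816, payoff=110.8861, prob=0.081322
DDDUU: M=71.9800, payoff=0.0000, prob=0.006639
UDDUU: M=146.3200, payoff=24.4257, prob=0.023235
DUDUU: M=89.2552, payoff=24.4257, prob=0.023235
UUDUU: M=181.4368, payoff=110.8861, prob=0.081322
DDUUU: M=83.7157, payoff=24.4257, prob=0.023235
UDUUU: M=170.1761, payoff=110.8861, prob=0.081322
DUUUU: M=170.1761, payoff=110.8861, prob=0.081322
UUUUU: M=345.9318, payoff=0.0000, prob=0.284628
Price = Σ prob·payoff / R^5 = 41.745338 / 1.610510 = 25.9206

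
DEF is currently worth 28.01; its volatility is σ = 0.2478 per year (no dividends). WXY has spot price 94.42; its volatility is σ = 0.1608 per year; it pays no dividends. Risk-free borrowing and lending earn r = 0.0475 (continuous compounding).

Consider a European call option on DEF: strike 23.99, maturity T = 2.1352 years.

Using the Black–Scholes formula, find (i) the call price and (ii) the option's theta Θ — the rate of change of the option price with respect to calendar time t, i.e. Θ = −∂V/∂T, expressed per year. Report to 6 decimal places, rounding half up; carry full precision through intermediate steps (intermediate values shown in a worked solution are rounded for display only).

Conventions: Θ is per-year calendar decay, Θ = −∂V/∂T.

σ√T = 0.2478·√2.1352 = 0.362093
d₁ = (ln(S/K) + (r+σ²/2)T) / (σ√T) = (ln(28.01/23.99) + (0.0475+0.2478²/2)·2.1352) / 0.362093 = (0.154925 + 0.166978) / 0.362093 = 0.889004
d₂ = d₁ − σ√T = 0.889004 − 0.362093 = 0.526910
e^{−rT} = 0.903552
N(d₁) = 0.812999,  N(d₂) = 0.700872
Call price V = S·N(d₁) − K·e^{−rT}·N(d₂) = 22.772114 − 15.192245 = 7.579869
φ(d₁) = (1/√(2π))·e^{−d₁²/2} = 0.268715
Θ = −S·φ(d₁)·σ/(2√T) − r·K·e^{−rT}·N(d₂) = −0.638201 − 0.721632 = -1.359833

price = 7.579869
Θ = -1.359833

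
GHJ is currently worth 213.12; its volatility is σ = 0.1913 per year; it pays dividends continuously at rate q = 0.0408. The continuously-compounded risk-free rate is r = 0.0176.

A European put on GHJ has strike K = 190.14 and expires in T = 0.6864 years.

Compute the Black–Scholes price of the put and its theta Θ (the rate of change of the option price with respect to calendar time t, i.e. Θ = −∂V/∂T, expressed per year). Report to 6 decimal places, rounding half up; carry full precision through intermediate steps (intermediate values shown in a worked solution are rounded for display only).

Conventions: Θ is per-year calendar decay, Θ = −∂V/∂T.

price = 5.101435
Θ = -8.553383

σ√T = 0.1913·√0.6864 = 0.158491
d₁ = (ln(S/K) + (r−q+σ²/2)T) / (σ√T) = (ln(213.12/190.14) + (0.0176−0.0408+0.1913²/2)·0.6864) / 0.158491 = (0.114095 − 0.003365) / 0.158491 = 0.698653
d₂ = d₁ − σ√T = 0.698653 − 0.158491 = 0.540162
e^{−rT} = 0.987992
e^{−qT} = 0.972383
N(−d₁) = 0.242385,  N(−d₂) = 0.294543
Put price V = K·e^{−rT}·N(−d₂) − S·e^{−qT}·N(−d₁) = 55.331841 − 50.230406 = 5.101435
φ(d₁) = (1/√(2π))·e^{−d₁²/2} = 0.312548
Θ = −S·e^{−qT}·φ(d₁)·σ/(2√T) − q·S·e^{−qT}·N(−d₁) + r·K·e^{−rT}·N(−d₂) = −7.477823 − 2.049401 + 0.973840 = -8.553383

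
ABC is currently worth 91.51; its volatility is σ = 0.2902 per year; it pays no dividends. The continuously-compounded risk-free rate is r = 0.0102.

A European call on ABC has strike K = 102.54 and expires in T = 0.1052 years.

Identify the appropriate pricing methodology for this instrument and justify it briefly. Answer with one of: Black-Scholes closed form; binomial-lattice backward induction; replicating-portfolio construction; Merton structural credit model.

Key observation: the strike-102.54 call on ABC is European-exercise on a continuously-modelled lognormal underlying, so its value is a single closed-form evaluation.

framework: Black-Scholes closed form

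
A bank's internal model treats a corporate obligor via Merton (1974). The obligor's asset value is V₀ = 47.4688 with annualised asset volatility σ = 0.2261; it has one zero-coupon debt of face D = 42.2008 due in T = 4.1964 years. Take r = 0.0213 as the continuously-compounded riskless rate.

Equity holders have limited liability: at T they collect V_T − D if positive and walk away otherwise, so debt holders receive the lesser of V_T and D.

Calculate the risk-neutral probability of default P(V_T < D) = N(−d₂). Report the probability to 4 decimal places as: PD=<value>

With assets at 47.4688 and a single debt payment of 42.2008 at 4.1964 years:
d₁ = [ln(V₀/D) + (r + σ²/2)T] / (σ√T)
   = [ln(47.4688/42.2008) + (0.0213 + 0.5·0.2261²)·4.1964] / (0.2261·√4.1964)
   = [0.117633 + 0.196646] / 0.463168 = 0.678542
d₂ = d₁ − σ√T = 0.678542 − 0.463168 = 0.215374
risk-neutral PD = N(−d₂) = N(-0.215374) = 0.414738

PD=0.4147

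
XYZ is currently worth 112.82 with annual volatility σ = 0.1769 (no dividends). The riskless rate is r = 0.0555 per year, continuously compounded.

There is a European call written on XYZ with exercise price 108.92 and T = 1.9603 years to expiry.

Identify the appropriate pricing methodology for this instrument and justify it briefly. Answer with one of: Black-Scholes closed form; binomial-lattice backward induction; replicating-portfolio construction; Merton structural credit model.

Key observation: a European-exercise option on XYZ struck at 108.92 — a GBM underlying with constant parameters — admits an analytic price: the data contain no early exercise, no discrete tree, no debt structure.

framework: Black-Scholes closed form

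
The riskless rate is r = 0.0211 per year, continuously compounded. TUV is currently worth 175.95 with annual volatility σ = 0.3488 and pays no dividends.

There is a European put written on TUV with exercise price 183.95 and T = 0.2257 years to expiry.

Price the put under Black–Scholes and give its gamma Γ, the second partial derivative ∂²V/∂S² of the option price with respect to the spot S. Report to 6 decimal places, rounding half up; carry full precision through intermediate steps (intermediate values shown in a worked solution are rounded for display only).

price = 15.754440
Γ = 0.013516

σ√T = 0.3488·√0.2257 = 0.165708
d₁ = (ln(S/K) + (r+σ²/2)T) / (σ√T) = (ln(175.95/183.95) + (0.0211+0.3488²/2)·0.2257) / 0.165708 = (-0.044464 + 0.018492) / 0.165708 = -0.156736
d₂ = d₁ − σ√T = -0.156736 − 0.165708 = -0.322444
e^{−rT} = 0.995249
N(−d₁) = 0.562274,  N(−d₂) = 0.626442
Put price V = K·e^{−rT}·N(−d₂) − S·N(−d₁) = 114.686478 − 98.932037 = 15.754440
φ(d₁) = (1/√(2π))·e^{−d₁²/2} = 0.394072
Γ = φ(d₁) / (S·σ·√T) = 0.013516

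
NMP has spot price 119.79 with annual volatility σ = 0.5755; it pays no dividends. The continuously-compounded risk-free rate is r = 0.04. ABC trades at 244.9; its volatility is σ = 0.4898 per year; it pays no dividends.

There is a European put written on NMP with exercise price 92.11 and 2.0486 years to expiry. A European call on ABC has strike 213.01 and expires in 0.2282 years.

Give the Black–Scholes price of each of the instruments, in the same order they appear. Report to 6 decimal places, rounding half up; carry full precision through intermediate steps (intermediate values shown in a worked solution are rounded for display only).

[NMP put K=92.11]
σ√T = 0.5755·√2.0486 = 0.823709
d₁ = (ln(S/K) + (r+σ²/2)T) / (σ√T) = (ln(119.79/92.11) + (0.04+0.5755²/2)·2.0486) / 0.823709 = (0.262757 + 0.421192) / 0.823709 = 0.830328
d₂ = d₁ − σ√T = 0.830328 − 0.823709 = 0.006619
e^{−rT} = 0.921324
N(−d₁) = 0.203177,  N(−d₂) = 0.497359
price = K·e^{−rT}·N(−d₂) − S·N(−d₁) = 42.207462 − 24.338522 = 17.868940
[ABC call K=213.01]
σ√T = 0.4898·√0.2282 = 0.233979
d₁ = (ln(S/K) + (r+σ²/2)T) / (σ√T) = (ln(244.9/213.01) + (0.04+0.4898²/2)·0.2282) / 0.233979 = (0.139511 + 0.036501) / 0.233979 = 0.752256
d₂ = d₁ − σ√T = 0.752256 − 0.233979 = 0.518277
e^{−rT} = 0.990914
N(d₁) = 0.774051,  N(d₂) = 0.697867
price = S·N(d₁) − K·e^{−rT}·N(d₂) = 189.565169 − 147.302008 = 42.263160

price(NMP put K=92.11) = 17.868940
price(ABC call K=213.01) = 42.263160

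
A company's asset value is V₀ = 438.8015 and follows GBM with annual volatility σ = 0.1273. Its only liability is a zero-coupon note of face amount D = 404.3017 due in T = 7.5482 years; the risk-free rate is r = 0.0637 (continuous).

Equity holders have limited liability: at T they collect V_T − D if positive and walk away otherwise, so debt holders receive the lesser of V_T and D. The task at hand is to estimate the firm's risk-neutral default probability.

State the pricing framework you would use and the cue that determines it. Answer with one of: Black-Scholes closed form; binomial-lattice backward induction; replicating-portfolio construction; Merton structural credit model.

Key observation: with the firm-asset dynamics (V₀ = 438.8015) and a single zero-coupon liability of face 404.3017 given, debt value, spread, and default probability all derive from the option view of the balance sheet.

framework: Merton structural credit model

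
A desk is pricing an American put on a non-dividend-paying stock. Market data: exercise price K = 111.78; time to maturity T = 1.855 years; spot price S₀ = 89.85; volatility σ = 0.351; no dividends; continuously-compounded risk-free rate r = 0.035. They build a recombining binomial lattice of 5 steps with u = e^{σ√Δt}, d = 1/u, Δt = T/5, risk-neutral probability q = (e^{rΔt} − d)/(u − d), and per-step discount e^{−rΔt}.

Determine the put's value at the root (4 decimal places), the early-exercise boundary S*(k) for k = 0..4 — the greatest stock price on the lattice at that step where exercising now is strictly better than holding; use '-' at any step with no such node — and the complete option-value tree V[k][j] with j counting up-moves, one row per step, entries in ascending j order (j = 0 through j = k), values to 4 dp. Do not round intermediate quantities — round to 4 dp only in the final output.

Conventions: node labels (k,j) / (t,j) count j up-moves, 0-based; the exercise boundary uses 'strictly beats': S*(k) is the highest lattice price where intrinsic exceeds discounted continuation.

Δt=0.37100  u=1.23837  d=0.80752  q=0.47709  discount=0.98710
step 5 (expiry): payoffs max(K−S,0) = 80.9288 64.4681 39.2248 0.5128 0.0000 0.0000
step 4: (k=4,j=0): S=38.2051, K−S=73.5749, hold=72.1328 ⇒ V=73.5749 exercise | (k=4,j=1): S=58.5895, K−S=53.1905, hold=51.7484 ⇒ V=53.1905 exercise | (k=4,j=2): S=89.8500, K−S=21.9300, hold=20.4879 ⇒ V=21.9300 exercise | (k=4,j=3): S=137.7896, K−S=0.0000, hold=0.2647 ⇒ V=0.2647 continue | (k=4,j=4): S=211.3076, K−S=0.0000, hold=0.0000 ⇒ V=0.0000 continue  boundary S*=89.8500
step 3: (k=3,j=0): S=47.3119, K−S=64.4681, hold=63.0260 ⇒ V=64.4681 exercise | (k=3,j=1): S=72.5552, K−S=39.2248, hold=37.7827 ⇒ V=39.2248 exercise | (k=3,j=2): S=111.2672, K−S=0.5128, hold=11.4441 ⇒ V=11.4441 continue | (k=3,j=3): S=170.6341, K−S=0.0000, hold=0.1366 ⇒ V=0.1366 continue  boundary S*=72.5552
step 2: (k=2,j=0): S=58.5895, K−S=53.1905, hold=51.7484 ⇒ V=53.1905 exercise | (k=2,j=1): S=89.8500, K−S=21.9300, hold=25.6359 ⇒ V=25.6359 continue | (k=2,j=2): S=137.7896, K−S=0.0000, hold=5.9714 ⇒ V=5.9714 continue  boundary S*=58.5895
step 1: (k=1,j=0): S=72.5552, K−S=39.2248, hold=39.5279 ⇒ V=39.5279 continue | (k=1,j=1): S=111.2672, K−S=0.5128, hold=16.0445 ⇒ V=16.0445 continue  boundary S*=-
step 0: (k=0,j=0): S=89.8500, K−S=21.9300, hold=27.9588 ⇒ V=27.9588 continue  boundary S*=-

price = 27.9588
boundary = - - 58.5895 72.5552 89.8500
tree:
27.9588
39.5279 16.0445
53.1905 25.6359 5.9714
64.4681 39.2248 11.4441 0.1366
73.5749 53.1905 21.9300 0.2647 0.0000
80.9288 64.4681 39.2248 0.5128 0.0000 0.0000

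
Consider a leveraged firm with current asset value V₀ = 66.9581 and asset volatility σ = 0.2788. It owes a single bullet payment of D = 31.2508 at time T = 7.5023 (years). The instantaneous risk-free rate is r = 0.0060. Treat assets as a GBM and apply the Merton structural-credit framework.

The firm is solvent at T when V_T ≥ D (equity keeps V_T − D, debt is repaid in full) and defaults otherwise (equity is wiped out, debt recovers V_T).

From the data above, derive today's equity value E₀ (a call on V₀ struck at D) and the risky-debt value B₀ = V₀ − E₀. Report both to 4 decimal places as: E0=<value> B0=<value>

E0=39.5165 B0=27.4416

With assets at 66.9581 and a single debt payment of 31.2508 at 7.5023 years:
d₁ = [ln(V₀/D) + (r + σ²/2)T] / (σ√T)
   = [ln(66.9581/31.2508) + (0.0060 + 0.5·0.2788²)·7.5023] / (0.2788·√7.5023)
   = [0.762022 + 0.336589] / 0.763642 = 1.438646
d₂ = d₁ − σ√T = 1.438646 − 0.763642 = 0.675003
N(d₁) = 0.924875,  N(d₂) = 0.750163,  e^(−rT) = 0.955984
E₀ = V₀·N(d₁) − D·e^(−rT)·N(d₂)
   = 66.9581·0.924875 − 31.2508·0.955984·0.750163 = 39.516511
B₀ = V₀ − E₀ = 66.9581 − 39.516511 = 27.441589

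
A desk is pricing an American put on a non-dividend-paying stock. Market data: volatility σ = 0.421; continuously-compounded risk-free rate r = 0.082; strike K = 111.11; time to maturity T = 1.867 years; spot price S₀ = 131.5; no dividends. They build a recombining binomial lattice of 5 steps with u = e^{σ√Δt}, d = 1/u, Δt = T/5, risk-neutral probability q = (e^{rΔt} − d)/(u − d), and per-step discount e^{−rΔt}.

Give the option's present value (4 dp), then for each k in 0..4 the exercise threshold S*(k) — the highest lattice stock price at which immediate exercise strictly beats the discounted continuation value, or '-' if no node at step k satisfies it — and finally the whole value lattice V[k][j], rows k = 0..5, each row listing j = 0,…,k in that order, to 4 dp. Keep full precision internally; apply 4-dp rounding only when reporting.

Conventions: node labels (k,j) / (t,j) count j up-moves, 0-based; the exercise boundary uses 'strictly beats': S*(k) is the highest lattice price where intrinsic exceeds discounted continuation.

Δt=0.37340, u=1.29338, d=0.77317, q=0.49581, disc=e^(-rΔt)=0.96985
k=5 terminal: V=max(K-S,0) → 74.7774 50.3317 9.4383 0.0000 0.0000 0.0000
k=4: j=0 S=46.9918 intr=64.1182 cont=60.7677 V=64.1182[EX]; j=1 S=78.6093 intr=32.5007 cont=29.1502 V=32.5007[EX]; j=2 S=131.5000 intr=0.0000 cont=4.6152 V=4.6152[hold]; j=3 S=219.9771 intr=0.0000 cont=0.0000 V=0.0000[hold]; j=4 S=367.9841 intr=0.0000 cont=0.0000 V=0.0000[hold]  S*(4)=78.6093
k=3: j=0 S=60.7783 intr=50.3317 cont=46.9812 V=50.3317[EX]; j=1 S=101.6717 intr=9.4383 cont=18.1118 V=18.1118[hold]; j=2 S=170.0793 intr=0.0000 cont=2.2568 V=2.2568[hold]; j=3 S=284.5137 intr=0.0000 cont=0.0000 V=0.0000[hold]  S*(3)=60.7783
k=2: j=0 S=78.6093 intr=32.5007 cont=33.3208 V=33.3208[hold]; j=1 S=131.5000 intr=0.0000 cont=9.9417 V=9.9417[hold]; j=2 S=219.9771 intr=0.0000 cont=1.1036 V=1.1036[hold]  S*(2)=-
k=1: j=0 S=101.6717 intr=9.4383 cont=21.0740 V=21.0740[hold]; j=1 S=170.0793 intr=0.0000 cont=5.3920 V=5.3920[hold]  S*(1)=-
k=0: j=0 S=131.5000 intr=0.0000 cont=12.8978 V=12.8978[hold]  S*(0)=-

price = 12.8978
boundary = - - - 60.7783 78.6093
tree:
12.8978
21.0740 5.3920
33.3208 9.9417 1.1036
50.3317 18.1118 2.2568 0.0000
64.1182 32.5007 4.6152 0.0000 0.0000
74.7774 50.3317 9.4383 0.0000 0.0000 0.0000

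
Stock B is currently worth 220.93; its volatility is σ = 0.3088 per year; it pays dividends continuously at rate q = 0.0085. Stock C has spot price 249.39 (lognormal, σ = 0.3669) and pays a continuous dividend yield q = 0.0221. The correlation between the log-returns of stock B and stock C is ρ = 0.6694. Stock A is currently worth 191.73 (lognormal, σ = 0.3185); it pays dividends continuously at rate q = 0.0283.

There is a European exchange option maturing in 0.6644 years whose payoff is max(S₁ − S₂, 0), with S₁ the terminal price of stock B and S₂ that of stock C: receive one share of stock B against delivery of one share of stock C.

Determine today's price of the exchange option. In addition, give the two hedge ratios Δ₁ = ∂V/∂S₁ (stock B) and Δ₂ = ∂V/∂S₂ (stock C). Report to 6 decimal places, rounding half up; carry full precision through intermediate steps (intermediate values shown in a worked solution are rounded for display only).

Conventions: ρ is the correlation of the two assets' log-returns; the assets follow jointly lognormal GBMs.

exchange price = 10.583523
Δ1 = 0.350860
Δ2 = -0.268383

σ_eff = √(σ₁² + σ₂² − 2ρσ₁σ₂) = √(0.3088² + 0.3669² − 2·0.6694·0.3088·0.3669) = 0.279801
d₁ = (ln(S₁/S₂) + (q₂ − q₁ + σ_eff²/2)T) / (σ_eff√T) = (ln(220.93/249.39) + (0.0221 − 0.0085 + 0.039144)·0.6644) / 0.228068 = -0.377645
d₂ = d₁ − σ_eff√T = -0.377645 − 0.228068 = -0.605713
N(d₁) = 0.352847,  N(d₂) = 0.272353
V = S₁·e^{−q₁T}·N(d₁) − S₂·e^{−q₂T}·N(d₂) = 77.515553 − 66.932030 = 10.583523
Key observation: pricing in stock C-units makes this a unit-strike call on the ratio S₁/S₂ — the risk-free rate cancels and cannot affect the value.
Δ₁ = e^{−q₁T}·N(d₁) = 0.350860;  Δ₂ = −e^{−q₂T}·N(d₂) = -0.268383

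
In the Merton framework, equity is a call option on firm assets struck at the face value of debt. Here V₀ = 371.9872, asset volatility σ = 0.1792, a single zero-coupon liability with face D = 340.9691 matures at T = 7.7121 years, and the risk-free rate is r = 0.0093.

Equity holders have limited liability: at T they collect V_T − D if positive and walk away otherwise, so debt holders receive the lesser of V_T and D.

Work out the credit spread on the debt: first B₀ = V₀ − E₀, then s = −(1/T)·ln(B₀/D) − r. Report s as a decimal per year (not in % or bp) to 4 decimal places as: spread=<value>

With assets at 371.9872 and a single debt payment of 340.9691 at 7.7121 years:
d₁ = [ln(V₀/D) + (r + σ²/2)T] / (σ√T)
   = [ln(371.9872/340.9691) + (0.0093 + 0.5·0.1792²)·7.7121] / (0.1792·√7.7121)
   = [0.087068 + 0.195550] / 0.497650 = 0.567905
d₂ = d₁ − σ√T = 0.567905 − 0.497650 = 0.070254
N(d₁) = 0.714950,  N(d₂) = 0.528004,  e^(−rT) = 0.930789
E₀ = V₀·N(d₁) − D·e^(−rT)·N(d₂)
   = 371.9872·0.714950 − 340.9691·0.930789·0.528004 = 98.379382
B₀ = V₀ − E₀ = 371.9872 − 98.379382 = 273.607818
spread = −(1/T)·ln(B₀/D) − r = −(1/7.7121)·ln(273.607818/340.9691) − 0.0093 = 0.01923906

spread=0.0192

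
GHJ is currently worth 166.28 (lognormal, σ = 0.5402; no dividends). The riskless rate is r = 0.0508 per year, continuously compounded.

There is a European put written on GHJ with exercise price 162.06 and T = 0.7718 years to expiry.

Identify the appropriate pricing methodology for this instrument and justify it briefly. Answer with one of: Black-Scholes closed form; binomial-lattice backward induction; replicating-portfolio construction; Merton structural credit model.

framework: Black-Scholes closed form

Key observation: the instrument is a plain European put (strike 162.06) on a lognormal asset; the exact continuous-time formula applies directly.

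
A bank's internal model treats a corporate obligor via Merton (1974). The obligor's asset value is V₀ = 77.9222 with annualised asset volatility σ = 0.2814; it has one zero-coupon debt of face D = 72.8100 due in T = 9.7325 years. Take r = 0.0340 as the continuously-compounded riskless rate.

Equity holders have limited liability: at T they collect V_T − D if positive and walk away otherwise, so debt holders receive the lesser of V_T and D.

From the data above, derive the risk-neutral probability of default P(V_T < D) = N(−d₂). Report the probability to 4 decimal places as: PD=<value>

Apply the equity-as-call identities (strike 72.8100, horizon 9.7325 years):
d₁ = [ln(V₀/D) + (r + σ²/2)T] / (σ√T)
   = [ln(77.9222/72.8100) + (0.0340 + 0.5·0.2814²)·9.7325] / (0.2814·√9.7325)
   = [0.067858 + 0.716244] / 0.877882 = 0.893174
d₂ = d₁ − σ√T = 0.893174 − 0.877882 = 0.015291
risk-neutral PD = N(−d₂) = N(-0.015291) = 0.493900

PD=0.4939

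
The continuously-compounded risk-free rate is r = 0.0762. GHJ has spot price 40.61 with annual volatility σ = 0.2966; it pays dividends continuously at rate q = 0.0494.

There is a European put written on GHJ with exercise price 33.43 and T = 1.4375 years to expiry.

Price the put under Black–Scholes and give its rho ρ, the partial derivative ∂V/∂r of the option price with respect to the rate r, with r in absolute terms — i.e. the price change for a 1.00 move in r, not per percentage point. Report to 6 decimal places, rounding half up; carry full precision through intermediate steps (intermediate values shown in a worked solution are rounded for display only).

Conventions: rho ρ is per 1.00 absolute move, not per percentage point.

price = 1.827250
ρ = -13.629482

σ√T = 0.2966·√1.4375 = 0.355611
d₁ = (ln(S/K) + (r−q+σ²/2)T) / (σ√T) = (ln(40.61/33.43) + (0.0762−0.0494+0.2966²/2)·1.4375) / 0.355611 = (0.194561 + 0.101755) / 0.355611 = 0.833257
d₂ = d₁ − σ√T = 0.833257 − 0.355611 = 0.477646
e^{−rT} = 0.896249
e^{−qT} = 0.931450
N(−d₁) = 0.202350,  N(−d₂) = 0.316451
Put price V = K·e^{−rT}·N(−d₂) − S·e^{−qT}·N(−d₁) = 9.481379 − 7.654129 = 1.827250
ρ = −K·T·e^{−rT}·N(−d₂) = -13.629482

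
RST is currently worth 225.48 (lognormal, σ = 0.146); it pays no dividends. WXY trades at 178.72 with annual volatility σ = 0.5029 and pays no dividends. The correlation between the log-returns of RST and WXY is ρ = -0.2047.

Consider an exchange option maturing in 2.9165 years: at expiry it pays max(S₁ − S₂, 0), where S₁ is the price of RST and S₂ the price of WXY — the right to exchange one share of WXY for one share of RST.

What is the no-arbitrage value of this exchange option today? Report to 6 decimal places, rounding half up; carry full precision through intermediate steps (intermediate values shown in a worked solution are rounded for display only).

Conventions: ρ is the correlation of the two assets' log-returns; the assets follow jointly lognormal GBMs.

exchange price = 98.662711

σ_eff = √(σ₁² + σ₂² − 2ρσ₁σ₂) = √(0.146² + 0.5029² − 2·-0.2047·0.146·0.5029) = 0.551619
d₁ = (ln(S₁/S₂) + (q₂ − q₁ + σ_eff²/2)T) / (σ_eff√T) = (ln(225.48/178.72) + (0.0 − 0.0 + 0.152142)·2.9165) / 0.942043 = 0.717731
d₂ = d₁ − σ_eff√T = 0.717731 − 0.942043 = -0.224311
N(d₁) = 0.763538,  N(d₂) = 0.411257
V = S₁·e^{−q₁T}·N(d₁) − S₂·e^{−q₂T}·N(d₂) = 172.162647 − 73.499936 = 98.662711
Key observation: r never enters — measured in units of WXY, the claim is a call on S₁/S₂ struck at 1, so only the dividend yields and σ_eff matter.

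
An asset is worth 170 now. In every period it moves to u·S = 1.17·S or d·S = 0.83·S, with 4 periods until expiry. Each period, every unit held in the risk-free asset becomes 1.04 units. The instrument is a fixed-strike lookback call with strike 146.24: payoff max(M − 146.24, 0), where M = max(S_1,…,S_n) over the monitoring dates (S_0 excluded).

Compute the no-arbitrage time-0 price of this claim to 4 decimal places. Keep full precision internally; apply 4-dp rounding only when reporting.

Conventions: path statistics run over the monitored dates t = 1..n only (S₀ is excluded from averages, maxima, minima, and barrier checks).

price = 65.1451

Risk-neutral up-probability p* = (R−d)/(u−d) = (1.04−0.83)/(1.17−0.83) = 0.6176; the claim prices as the p*-weighted sum of path payoffs discounted by R^4.
Enumerate all 2^4 = 16 price paths (U = up ×1.17, D = down ×0.83); each path with k up-moves has probability p*^k·(1−p*)^(4−k).
DDDD: M=141.1000, payoff=0.0000, prob=0.021373
UDDD: M=198.9000, payoff=52.6600, prob=0.034525
DUDD: M=165.0870, payoff=18.8470, prob=0.034525
UUDD: M=232.7130, payoff=86.4730, prob=0.055771
DDUD: M=141.1000, payoff=0.0000, prob=0.034525
UDUD: M=198.9000, payoff=52.6600, prob=0.055771
DUUD: M=193.1518, payoff=46.9118, prob=0.055771
UUUD: M=272.2742, payoff=126.0342, prob=0.090092
DDDU: M=141.1000, payoff=0.0000, prob=0.034525
UDDU: M=198.9000, payoff=52.6600, prob=0.055771
DUDU: M=165.0870, payoff=18.8470, prob=0.055771
UUDU: M=232.7130, payoff=86.4730, prob=0.090092
DDUU: M=160.3160, payoff=14.0760, prob=0.055771
UDUU: M=225.9876, payoff=79.7476, prob=0.090092
DUUU: M=225.9876, payoff=79.7476, prob=0.090092
UUUU: M=318.5608, payoff=172.3208, prob=0.145533
Price = Σ prob·payoff / R^4 = 76.210531 / 1.169859 = 65.1451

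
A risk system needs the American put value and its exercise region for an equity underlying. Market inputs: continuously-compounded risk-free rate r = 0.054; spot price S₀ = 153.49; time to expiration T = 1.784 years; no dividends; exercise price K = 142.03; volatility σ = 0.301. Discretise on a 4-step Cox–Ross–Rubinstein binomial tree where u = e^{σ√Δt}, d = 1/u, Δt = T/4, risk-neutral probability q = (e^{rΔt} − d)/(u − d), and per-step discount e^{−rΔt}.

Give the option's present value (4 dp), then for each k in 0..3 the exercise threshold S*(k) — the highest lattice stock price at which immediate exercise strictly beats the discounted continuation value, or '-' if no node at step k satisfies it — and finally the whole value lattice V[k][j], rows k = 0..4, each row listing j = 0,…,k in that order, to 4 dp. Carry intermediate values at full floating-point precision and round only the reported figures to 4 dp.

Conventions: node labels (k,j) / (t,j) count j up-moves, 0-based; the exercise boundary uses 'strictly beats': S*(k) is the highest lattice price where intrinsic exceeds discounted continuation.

price = 13.2850
boundary = - - 102.6783 83.9803
tree:
13.2850
23.2996 4.3033
39.3517 8.9989 0.0000
58.0497 18.8181 0.0000 0.0000
73.3426 39.3517 0.0000 0.0000 0.0000

params: Δt=0.44600 u=1.22265 d=0.81790 q=0.51014 e^(-rΔt)=0.97620
t_4 payoffs: 73.3426 39.3517 0.0000 0.0000 0.0000
t_3: node(3,0) S=83.9803 payoff=58.0497 vs cont=54.6699 → 58.0497 [stop]  node(3,1) S=125.5392 payoff=16.4908 vs cont=18.8181 → 18.8181 [wait]  node(3,2) S=187.6640 payoff=0.0000 vs cont=0.0000 → 0.0000 [wait]  node(3,3) S=280.5321 payoff=0.0000 vs cont=0.0000 → 0.0000 [wait]  ⇒ S*(3)=83.9803
t_2: node(2,0) S=102.6783 payoff=39.3517 vs cont=37.1310 → 39.3517 [stop]  node(2,1) S=153.4900 payoff=0.0000 vs cont=8.9989 → 8.9989 [wait]  node(2,2) S=229.4466 payoff=0.0000 vs cont=0.0000 → 0.0000 [wait]  ⇒ S*(2)=102.6783
t_1: node(1,0) S=125.5392 payoff=16.4908 vs cont=23.2996 → 23.2996 [wait]  node(1,1) S=187.6640 payoff=0.0000 vs cont=4.3033 → 4.3033 [wait]  ⇒ S*(1)=-
t_0: node(0,0) S=153.4900 payoff=0.0000 vs cont=13.2850 → 13.2850 [wait]  ⇒ S*(0)=-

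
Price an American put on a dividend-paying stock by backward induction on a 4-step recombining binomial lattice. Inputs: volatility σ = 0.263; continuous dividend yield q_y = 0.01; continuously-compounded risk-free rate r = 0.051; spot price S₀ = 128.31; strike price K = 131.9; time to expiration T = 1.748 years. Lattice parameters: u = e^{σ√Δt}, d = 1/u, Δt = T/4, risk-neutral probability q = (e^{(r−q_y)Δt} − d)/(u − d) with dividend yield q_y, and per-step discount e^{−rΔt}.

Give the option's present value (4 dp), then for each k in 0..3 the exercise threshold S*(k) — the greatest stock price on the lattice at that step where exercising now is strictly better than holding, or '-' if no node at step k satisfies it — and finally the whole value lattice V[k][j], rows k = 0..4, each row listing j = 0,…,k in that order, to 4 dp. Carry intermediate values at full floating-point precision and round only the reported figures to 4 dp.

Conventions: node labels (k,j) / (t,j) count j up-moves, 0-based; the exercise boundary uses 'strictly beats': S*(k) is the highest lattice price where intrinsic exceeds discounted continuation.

params: Δt=0.43700 u=1.18989 d=0.84042 q=0.50838 e^(-rΔt)=0.97796
t_4 payoffs: 67.8916 41.2748 3.5900 0.0000 0.0000
t_3: node(3,0) S=76.1628 payoff=55.7372 vs cont=53.1622 → 55.7372 [stop]  node(3,1) S=107.8337 payoff=24.0663 vs cont=21.6293 → 24.0663 [stop]  node(3,2) S=152.6745 payoff=0.0000 vs cont=1.7260 → 1.7260 [wait]  node(3,3) S=216.1614 payoff=0.0000 vs cont=0.0000 → 0.0000 [wait]  ⇒ S*(3)=107.8337
t_2: node(2,0) S=90.6252 payoff=41.2748 vs cont=38.7629 → 41.2748 [stop]  node(2,1) S=128.3100 payoff=3.5900 vs cont=12.4289 → 12.4289 [wait]  node(2,2) S=181.6654 payoff=0.0000 vs cont=0.8299 → 0.8299 [wait]  ⇒ S*(2)=90.6252
t_1: node(1,0) S=107.8337 payoff=24.0663 vs cont=26.0238 → 26.0238 [wait]  node(1,1) S=152.6745 payoff=0.0000 vs cont=6.3883 → 6.3883 [wait]  ⇒ S*(1)=-
t_0: node(0,0) S=128.3100 payoff=3.5900 vs cont=15.6880 → 15.6880 [wait]  ⇒ S*(0)=-

price = 15.6880
boundary = - - 90.6252 107.8337
tree:
15.6880
26.0238 6.3883
41.2748 12.4289 0.8299
55.7372 24.0663 1.7260 0.0000
67.8916 41.2748 3.5900 0.0000 0.0000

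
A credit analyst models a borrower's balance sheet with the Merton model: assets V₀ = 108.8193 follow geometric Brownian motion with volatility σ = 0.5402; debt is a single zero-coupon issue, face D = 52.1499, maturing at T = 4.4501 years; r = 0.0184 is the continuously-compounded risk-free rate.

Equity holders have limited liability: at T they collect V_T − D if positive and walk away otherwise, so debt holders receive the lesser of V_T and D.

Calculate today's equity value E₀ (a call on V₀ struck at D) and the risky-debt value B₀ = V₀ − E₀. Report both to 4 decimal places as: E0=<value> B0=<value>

Work the structural quantities from V₀ = 108.8193 against face 52.1499:
d₁ = [ln(V₀/D) + (r + σ²/2)T] / (σ√T)
   = [ln(108.8193/52.1499) + (0.0184 + 0.5·0.5402²)·4.4501] / (0.5402·√4.4501)
   = [0.735566 + 0.731187] / 1.139566 = 1.287116
d₂ = d₁ − σ√T = 1.287116 − 1.139566 = 0.147550
N(d₁) = 0.900973,  N(d₂) = 0.558651,  e^(−rT) = 0.921381
E₀ = V₀·N(d₁) − D·e^(−rT)·N(d₂)
   = 108.8193·0.900973 − 52.1499·0.921381·0.558651 = 71.200121
B₀ = V₀ − E₀ = 108.8193 − 71.200121 = 37.619179

E0=71.2001 B0=37.6192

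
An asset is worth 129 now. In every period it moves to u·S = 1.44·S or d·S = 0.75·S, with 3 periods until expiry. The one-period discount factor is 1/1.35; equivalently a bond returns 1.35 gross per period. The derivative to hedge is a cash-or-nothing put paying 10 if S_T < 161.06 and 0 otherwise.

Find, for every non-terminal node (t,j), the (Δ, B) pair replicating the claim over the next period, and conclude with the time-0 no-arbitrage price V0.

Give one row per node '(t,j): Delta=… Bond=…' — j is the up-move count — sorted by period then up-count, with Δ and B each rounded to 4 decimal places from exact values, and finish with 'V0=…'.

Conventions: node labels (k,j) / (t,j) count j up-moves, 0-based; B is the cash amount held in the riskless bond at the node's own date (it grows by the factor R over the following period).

(0,0): Delta=-0.0140 Bond=1.9933
(1,0): Delta=-0.0965 Bond=10.6731
(1,1): Delta=-0.0075 Bond=1.4936
(2,0): Delta=0.0000 Bond=7.4074
(2,1): Delta=-0.1040 Bond=15.4589
(2,2): Delta=0.0000 Bond=0.0000
V0=0.1894

The replicating-portfolio and risk-neutral prices coincide; use p* = (1.35−0.75)/(1.44−0.75) = 0.8696 for the latter.
Payoffs at expiry: V(3,0)=10.0000, V(3,1)=10.0000, V(3,2)=0.0000, V(3,3)=0.0000
Node (2,0) S=72.5625: V=(p*·10.0000+(1−p*)·10.0000)/1.35=7.4074; Δ=(10.0000−10.0000)/(104.4900−54.4219)=0.0000; B=V−Δ·S=7.4074
Node (2,1) S=139.3200: V=(p*·0.0000+(1−p*)·10.0000)/1.35=0.9662; Δ=(0.0000−10.0000)/(200.6208−104.4900)=-0.1040; B=V−Δ·S=15.4589
Node (2,2) S=267.4944: V=(p*·0.0000+(1−p*)·0.0000)/1.35=0.0000; Δ=(0.0000−0.0000)/(385.1919−200.6208)=0.0000; B=V−Δ·S=0.0000
Node (1,0) S=96.7500: V=(p*·0.9662+(1−p*)·7.4074)/1.35=1.3380; Δ=(0.9662−7.4074)/(139.3200−72.5625)=-0.0965; B=V−Δ·S=10.6731
Node (1,1) S=185.7600: V=(p*·0.0000+(1−p*)·0.9662)/1.35=0.0934; Δ=(0.0000−0.9662)/(267.4944−139.3200)=-0.0075; B=V−Δ·S=1.4936
Node (0,0) S=129.0000: V=(p*·0.0934+(1−p*)·1.3380)/1.35=0.1894; Δ=(0.0934−1.3380)/(185.7600−96.7500)=-0.0140; B=V−Δ·S=1.9933
Verification: the root portfolio costs Δ(0,0)·S0 + B(0,0) = 0.1894, matching V0.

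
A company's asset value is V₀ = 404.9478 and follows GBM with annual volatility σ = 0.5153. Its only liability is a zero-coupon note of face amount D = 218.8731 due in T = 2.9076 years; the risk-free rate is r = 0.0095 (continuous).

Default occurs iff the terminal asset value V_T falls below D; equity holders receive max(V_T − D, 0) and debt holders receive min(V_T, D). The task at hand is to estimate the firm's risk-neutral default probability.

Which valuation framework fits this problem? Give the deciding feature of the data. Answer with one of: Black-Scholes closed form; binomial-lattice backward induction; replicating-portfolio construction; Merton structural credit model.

framework: Merton structural credit model

Key observation: the data describe a firm's assets (V₀ = 404.9478, GBM) and a single zero-coupon debt of face 218.8731, so credit quantities follow from equity-as-call in the structural model.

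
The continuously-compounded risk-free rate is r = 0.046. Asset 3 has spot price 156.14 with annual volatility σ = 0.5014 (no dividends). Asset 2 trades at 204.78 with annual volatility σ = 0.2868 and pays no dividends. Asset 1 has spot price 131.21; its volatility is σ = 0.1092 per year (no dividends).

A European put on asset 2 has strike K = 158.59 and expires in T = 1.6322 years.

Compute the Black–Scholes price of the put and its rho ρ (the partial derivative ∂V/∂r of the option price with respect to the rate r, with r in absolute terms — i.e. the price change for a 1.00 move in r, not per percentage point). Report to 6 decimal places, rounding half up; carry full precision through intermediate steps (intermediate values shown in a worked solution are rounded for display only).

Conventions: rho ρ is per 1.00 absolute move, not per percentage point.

price = 6.292559
ρ = -56.662855

σ√T = 0.2868·√1.6322 = 0.366409
d₁ = (ln(S/K) + (r+σ²/2)T) / (σ√T) = (ln(204.78/158.59) + (0.046+0.2868²/2)·1.6322) / 0.366409 = (0.255614 + 0.142209) / 0.366409 = 1.085735
d₂ = d₁ − σ√T = 1.085735 − 0.366409 = 0.719326
e^{−rT} = 0.927668
N(−d₁) = 0.138798,  N(−d₂) = 0.235970
Put price V = K·e^{−rT}·N(−d₂) − S·N(−d₁) = 34.715632 − 28.423073 = 6.292559
ρ = −K·T·e^{−rT}·N(−d₂) = -56.662855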